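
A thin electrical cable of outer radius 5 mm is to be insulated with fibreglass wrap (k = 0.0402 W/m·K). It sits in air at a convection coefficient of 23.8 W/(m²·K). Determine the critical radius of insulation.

r_cr ≈ 1.69 mm

For a cylinder r_cr = k/h = 0.0402/23.8
r_cr = 1.69 mm; since the bare radius (5 mm) is above r_cr, any added insulation will reduce heat loss.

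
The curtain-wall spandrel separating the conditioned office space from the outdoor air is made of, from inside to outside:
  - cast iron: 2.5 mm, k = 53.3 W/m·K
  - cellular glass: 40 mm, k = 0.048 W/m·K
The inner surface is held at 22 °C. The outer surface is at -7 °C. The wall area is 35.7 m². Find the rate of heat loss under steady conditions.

Q ≈ 1240 W

Series thermal resistances:
R_cast iron = L/(kA) = 0.0025/(53.3×35.7) = 1.314×10^-6 K/W
R_cellular glass = L/(kA) = 0.04/(0.048×35.7) = 0.02334 K/W
R_total = 0.02334 K/W
Q = ΔT / R_total = 29 / 0.02334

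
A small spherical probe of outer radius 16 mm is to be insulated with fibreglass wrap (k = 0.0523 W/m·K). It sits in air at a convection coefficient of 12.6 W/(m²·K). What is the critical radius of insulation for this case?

r_cr ≈ 8.3 mm

For a sphere r_cr = 2k/h = 2×0.0523/12.6
r_cr = 8.3 mm; since the bare radius (16 mm) is above r_cr, any added insulation will reduce heat loss.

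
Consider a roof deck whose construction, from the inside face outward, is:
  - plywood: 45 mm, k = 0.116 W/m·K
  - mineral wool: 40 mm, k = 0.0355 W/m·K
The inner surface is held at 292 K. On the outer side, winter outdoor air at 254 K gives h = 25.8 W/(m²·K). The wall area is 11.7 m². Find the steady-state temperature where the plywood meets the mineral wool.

T ≈ 283 K

Thermal resistances in series:
R_plywood = L/(kA) = 0.045/(0.116×11.7) = 0.03316 K/W
R_mineral wool = L/(kA) = 0.04/(0.0355×11.7) = 0.0963 K/W
R_outer film = 1/(h_o·A) = 1/(25.8×11.7) = 0.003313 K/W
R_total = 0.1328 K/W;  Q = ΔT/R_total = 38/0.1328 = 286.2 W
T_interface = T_inner − Q·ΣR(inner→interface) = 292 − 286×0.03316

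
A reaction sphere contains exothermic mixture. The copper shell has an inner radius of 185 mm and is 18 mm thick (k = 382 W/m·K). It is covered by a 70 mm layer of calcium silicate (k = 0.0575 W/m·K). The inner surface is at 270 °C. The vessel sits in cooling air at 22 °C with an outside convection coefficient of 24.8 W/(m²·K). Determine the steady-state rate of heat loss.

Q ≈ 138 W

Each spherical layer contributes R = (1/r_i − 1/r_o)/(4πk):
R_copper shell = (1/0.185 − 1/0.203)/(4π×382) = 9.985×10^-5 K/W
R_calcium silicate = (1/0.203 − 1/0.273)/(4π×0.0575) = 1.748 K/W
R_outer film = 1/(h·4πr_o²) = 1/(24.8×4π×0.273²) = 0.04305 K/W
R_total = 1.791 K/W
Q = ΔT/R_total = 248/1.791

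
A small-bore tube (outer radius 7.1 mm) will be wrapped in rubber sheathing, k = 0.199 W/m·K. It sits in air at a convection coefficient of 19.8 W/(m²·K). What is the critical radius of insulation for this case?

r_cr ≈ 10.1 mm

For a cylinder r_cr = k/h = 0.199/19.8
r_cr = 10.1 mm; since the bare radius (7.1 mm) is below r_cr, adding a thin layer of insulation will *increase* heat loss.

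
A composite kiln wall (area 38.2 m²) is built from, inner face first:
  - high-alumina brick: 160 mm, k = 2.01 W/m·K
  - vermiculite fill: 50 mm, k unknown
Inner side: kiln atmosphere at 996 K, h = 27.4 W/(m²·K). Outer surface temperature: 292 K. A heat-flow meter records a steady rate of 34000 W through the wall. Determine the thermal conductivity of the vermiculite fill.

Thermal resistances in series:
R_inner film = 1/(h_i·A) = 1/(27.4×38.2) = 9.554×10^-4 K/W
R_high-alumina brick = L/(kA) = 0.16/(2.01×38.2) = 0.002084 K/W
Sum of known resistances R_other = 0.003039 K/W
Total R = ΔT/Q = 704/34000 = 0.02071 K/W
R_vermiculite fill = R_total − R_other = 0.01767 K/W
k = L/(R·A) = 0.05/(0.01767×38.2)

k ≈ 0.0741 W/(m·K)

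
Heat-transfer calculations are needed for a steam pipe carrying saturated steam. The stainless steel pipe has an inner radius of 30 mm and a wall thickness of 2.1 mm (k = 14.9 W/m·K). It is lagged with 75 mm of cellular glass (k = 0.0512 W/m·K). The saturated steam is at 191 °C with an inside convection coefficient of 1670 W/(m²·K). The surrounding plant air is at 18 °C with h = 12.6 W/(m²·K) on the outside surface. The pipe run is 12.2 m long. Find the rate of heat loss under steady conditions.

Q ≈ 546 W

Treating each annulus and film as a series resistance:
R_inner film = 1/(h_i·2πr₁L) = 1/(1670×2π×0.03×12.2) = 2.604×10^-4 K/W
R_stainless steel pipe wall = ln(32.1/30)/(2π×14.9×12.2) = 5.924×10^-5 K/W
R_cellular glass = ln(107.1/32.1)/(2π×0.0512×12.2) = 0.307 K/W
R_outer film = 1/(h_o·2πr_oL) = 1/(12.6×2π×0.1071×12.2) = 0.009667 K/W
R_total = 0.317 K/W
Q = ΔT/R_total = 173/0.317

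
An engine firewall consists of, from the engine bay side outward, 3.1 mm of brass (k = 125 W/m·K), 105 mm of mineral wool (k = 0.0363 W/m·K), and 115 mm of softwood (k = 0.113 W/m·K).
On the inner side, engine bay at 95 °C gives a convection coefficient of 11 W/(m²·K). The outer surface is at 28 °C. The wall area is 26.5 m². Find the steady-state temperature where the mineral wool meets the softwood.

Series thermal resistances:
R_inner film = 1/(h_i·A) = 1/(11×26.5) = 0.003431 K/W
R_brass = L/(kA) = 0.0031/(125×26.5) = 9.358×10^-7 K/W
R_mineral wool = L/(kA) = 0.105/(0.0363×26.5) = 0.1092 K/W
R_softwood = L/(kA) = 0.115/(0.113×26.5) = 0.0384 K/W
R_total = 0.151 K/W;  Q = ΔT/R_total = 67/0.151 = 443.7 W
T_interface = T_inner − Q·ΣR(inner→interface) = 95 − 444×0.1126

T ≈ 45 °C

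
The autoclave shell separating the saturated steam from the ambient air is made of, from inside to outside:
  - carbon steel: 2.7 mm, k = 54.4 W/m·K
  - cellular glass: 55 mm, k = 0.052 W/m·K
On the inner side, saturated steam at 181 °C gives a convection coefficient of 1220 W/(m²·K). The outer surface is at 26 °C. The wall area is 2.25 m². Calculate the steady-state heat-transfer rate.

Q ≈ 329 W

Model the wall as resistances in series:
R_inner film = 1/(h_i·A) = 1/(1220×2.25) = 3.643×10^-4 K/W
R_carbon steel = L/(kA) = 0.0027/(54.4×2.25) = 2.206×10^-5 K/W
R_cellular glass = L/(kA) = 0.055/(0.052×2.25) = 0.4701 K/W
R_total = 0.4705 K/W
Q = ΔT / R_total = 155 / 0.4705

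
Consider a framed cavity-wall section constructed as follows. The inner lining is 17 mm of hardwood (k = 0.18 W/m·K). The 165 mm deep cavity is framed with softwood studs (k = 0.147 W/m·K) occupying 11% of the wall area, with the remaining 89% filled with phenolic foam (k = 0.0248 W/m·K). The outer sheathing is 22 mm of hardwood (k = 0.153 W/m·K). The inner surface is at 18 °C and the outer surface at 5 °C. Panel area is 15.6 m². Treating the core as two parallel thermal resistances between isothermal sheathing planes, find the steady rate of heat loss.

Sheathing layers in series; stud and cavity paths in parallel between them.
R_inner = 0.017/(0.18×15.6) = 0.006054 K/W
R_stud  = 0.165/(0.147×0.11×15.6) = 0.6541 K/W
R_cav   = 0.165/(0.0248×0.89×15.6) = 0.4792 K/W
1/R_core = 1/R_stud + 1/R_cav → R_core = 0.2766 K/W
R_outer = 0.022/(0.153×15.6) = 0.009217 K/W
R_total = 0.2919 K/W
Q = ΔT/R_total = 13/0.2919

Q ≈ 44.5 W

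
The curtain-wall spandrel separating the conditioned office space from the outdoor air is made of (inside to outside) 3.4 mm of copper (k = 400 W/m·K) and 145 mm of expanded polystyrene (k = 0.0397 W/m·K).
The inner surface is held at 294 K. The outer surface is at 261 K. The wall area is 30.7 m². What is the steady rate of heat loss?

Q ≈ 277 W

Thermal resistances in series:
R_copper = L/(kA) = 0.0034/(400×30.7) = 2.769×10^-7 K/W
R_expanded polystyrene = L/(kA) = 0.145/(0.0397×30.7) = 0.119 K/W
R_total = 0.119 K/W
Q = ΔT / R_total = 33 / 0.119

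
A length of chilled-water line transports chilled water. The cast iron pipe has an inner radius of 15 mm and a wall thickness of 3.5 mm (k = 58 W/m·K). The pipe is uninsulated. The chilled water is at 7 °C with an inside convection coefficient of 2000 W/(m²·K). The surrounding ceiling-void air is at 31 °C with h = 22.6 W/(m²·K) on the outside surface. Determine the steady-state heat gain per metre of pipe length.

Radial resistances (cylindrical: R_cond = ln(r_o/r_i)/(2πkL), R_conv = 1/(h·2πrL)):
R_inner film = 1/(h_i·2πr₁L) = 1/(2000×2π×0.015×1) = 0.005305 K/W
R_cast iron pipe wall = ln(18.5/15)/(2π×58×1) = 5.755×10^-4 K/W
R_outer film = 1/(h_o·2πr_oL) = 1/(22.6×2π×0.0185×1) = 0.3807 K/W
R_total = 0.3865 K/W
Q = ΔT/R_total = 24/0.3865

q′ ≈ 62.1 W/m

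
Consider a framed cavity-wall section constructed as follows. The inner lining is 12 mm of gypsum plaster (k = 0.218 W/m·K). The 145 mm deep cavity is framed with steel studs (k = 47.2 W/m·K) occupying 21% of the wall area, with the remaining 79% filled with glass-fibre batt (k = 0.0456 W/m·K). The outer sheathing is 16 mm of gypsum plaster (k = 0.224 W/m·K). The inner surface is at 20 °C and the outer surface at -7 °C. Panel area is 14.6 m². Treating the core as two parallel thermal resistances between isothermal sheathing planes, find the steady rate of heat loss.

Q ≈ 2790 W

Sheathing layers in series; stud and cavity paths in parallel between them.
R_inner = 0.012/(0.218×14.6) = 0.00377 K/W
R_stud  = 0.145/(47.2×0.21×14.6) = 0.001002 K/W
R_cav   = 0.145/(0.0456×0.79×14.6) = 0.2757 K/W
1/R_core = 1/R_stud + 1/R_cav → R_core = 9.983×10^-4 K/W
R_outer = 0.016/(0.224×14.6) = 0.004892 K/W
R_total = 0.009661 K/W
Q = ΔT/R_total = 27/0.009661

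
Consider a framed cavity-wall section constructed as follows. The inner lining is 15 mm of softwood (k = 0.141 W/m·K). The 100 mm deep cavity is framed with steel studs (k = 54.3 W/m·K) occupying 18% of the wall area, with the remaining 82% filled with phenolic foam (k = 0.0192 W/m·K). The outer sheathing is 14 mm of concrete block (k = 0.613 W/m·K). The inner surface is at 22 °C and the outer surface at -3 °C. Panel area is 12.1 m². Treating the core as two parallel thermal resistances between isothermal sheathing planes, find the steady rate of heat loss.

Q ≈ 2170 W

Sheathing layers in series; stud and cavity paths in parallel between them.
R_inner = 0.015/(0.141×12.1) = 0.008792 K/W
R_stud  = 0.1/(54.3×0.18×12.1) = 8.456×10^-4 K/W
R_cav   = 0.1/(0.0192×0.82×12.1) = 0.5249 K/W
1/R_core = 1/R_stud + 1/R_cav → R_core = 8.442×10^-4 K/W
R_outer = 0.014/(0.613×12.1) = 0.001887 K/W
R_total = 0.01152 K/W
Q = ΔT/R_total = 25/0.01152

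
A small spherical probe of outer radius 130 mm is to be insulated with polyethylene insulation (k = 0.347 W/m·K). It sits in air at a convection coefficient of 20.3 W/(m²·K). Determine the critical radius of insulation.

r_cr ≈ 34.2 mm

For a sphere r_cr = 2k/h = 2×0.347/20.3
r_cr = 34.2 mm; since the bare radius (130 mm) is above r_cr, any added insulation will reduce heat loss.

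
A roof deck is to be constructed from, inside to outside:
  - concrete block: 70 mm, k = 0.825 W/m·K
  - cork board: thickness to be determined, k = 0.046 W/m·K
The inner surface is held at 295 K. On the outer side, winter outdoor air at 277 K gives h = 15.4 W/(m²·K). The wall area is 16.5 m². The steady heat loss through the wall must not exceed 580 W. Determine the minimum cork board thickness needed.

L ≈ 16.7 mm

Using the resistance-network approach (series):
R_concrete block = L/(kA) = 0.07/(0.825×16.5) = 0.005142 K/W
R_outer film = 1/(h_o·A) = 1/(15.4×16.5) = 0.003935 K/W
Sum of the known resistances R_other = 0.009078 K/W
Required total resistance R_tot = ΔT/Q_allow = 18/580 = 0.03103 K/W
R_cork board = R_tot − R_other = 0.02196 K/W
L = R·k·A = 0.02196×0.046×16.5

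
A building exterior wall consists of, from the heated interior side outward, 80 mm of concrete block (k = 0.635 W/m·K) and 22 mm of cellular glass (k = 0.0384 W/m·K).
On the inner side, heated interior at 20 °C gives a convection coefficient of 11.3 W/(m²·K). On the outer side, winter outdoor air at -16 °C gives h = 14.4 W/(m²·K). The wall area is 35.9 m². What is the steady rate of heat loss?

Thermal resistances in series:
R_inner film = 1/(h_i·A) = 1/(11.3×35.9) = 0.002465 K/W
R_concrete block = L/(kA) = 0.08/(0.635×35.9) = 0.003509 K/W
R_cellular glass = L/(kA) = 0.022/(0.0384×35.9) = 0.01596 K/W
R_outer film = 1/(h_o·A) = 1/(14.4×35.9) = 0.001934 K/W
R_total = 0.02387 K/W
Q = ΔT / R_total = 36 / 0.02387

Q ≈ 1510 W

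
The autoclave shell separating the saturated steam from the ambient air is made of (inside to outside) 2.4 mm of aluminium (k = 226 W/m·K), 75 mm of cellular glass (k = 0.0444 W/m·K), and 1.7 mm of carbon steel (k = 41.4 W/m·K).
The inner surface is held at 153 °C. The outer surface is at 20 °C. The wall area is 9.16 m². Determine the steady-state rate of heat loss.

Thermal resistances in series:
R_aluminium = L/(kA) = 0.0024/(226×9.16) = 1.159×10^-6 K/W
R_cellular glass = L/(kA) = 0.075/(0.0444×9.16) = 0.1844 K/W
R_carbon steel = L/(kA) = 0.0017/(41.4×9.16) = 4.483×10^-6 K/W
R_total = 0.1844 K/W
Q = ΔT / R_total = 133 / 0.1844

Q ≈ 721 W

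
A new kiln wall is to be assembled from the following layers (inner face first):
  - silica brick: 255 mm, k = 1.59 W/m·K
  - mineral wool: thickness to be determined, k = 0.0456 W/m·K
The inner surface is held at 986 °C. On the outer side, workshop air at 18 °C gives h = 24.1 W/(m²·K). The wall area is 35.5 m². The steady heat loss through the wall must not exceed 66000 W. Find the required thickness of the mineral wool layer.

L ≈ 14.5 mm

Series thermal resistances:
R_silica brick = L/(kA) = 0.255/(1.59×35.5) = 0.004518 K/W
R_outer film = 1/(h_o·A) = 1/(24.1×35.5) = 0.001169 K/W
Sum of the known resistances R_other = 0.005687 K/W
Required total resistance R_tot = ΔT/Q_allow = 968/66000 = 0.01467 K/W
R_mineral wool = R_tot − R_other = 0.00898 K/W
L = R·k·A = 0.00898×0.0456×35.5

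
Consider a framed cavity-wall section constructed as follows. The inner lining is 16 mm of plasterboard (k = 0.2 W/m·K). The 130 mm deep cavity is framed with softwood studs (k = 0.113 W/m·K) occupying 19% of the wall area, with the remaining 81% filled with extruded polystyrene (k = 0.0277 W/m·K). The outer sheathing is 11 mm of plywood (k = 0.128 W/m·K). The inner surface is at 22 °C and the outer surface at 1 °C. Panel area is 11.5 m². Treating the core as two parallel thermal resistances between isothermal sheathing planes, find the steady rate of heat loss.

Q ≈ 77.2 W

Sheathing layers in series; stud and cavity paths in parallel between them.
R_inner = 0.016/(0.2×11.5) = 0.006957 K/W
R_stud  = 0.13/(0.113×0.19×11.5) = 0.5265 K/W
R_cav   = 0.13/(0.0277×0.81×11.5) = 0.5038 K/W
1/R_core = 1/R_stud + 1/R_cav → R_core = 0.2575 K/W
R_outer = 0.011/(0.128×11.5) = 0.007473 K/W
R_total = 0.2719 K/W
Q = ΔT/R_total = 21/0.2719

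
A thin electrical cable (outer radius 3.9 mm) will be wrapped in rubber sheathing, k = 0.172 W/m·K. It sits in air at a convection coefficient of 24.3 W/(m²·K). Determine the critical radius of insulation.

r_cr ≈ 7.08 mm

For a cylinder r_cr = k/h = 0.172/24.3
r_cr = 7.08 mm; since the bare radius (3.9 mm) is below r_cr, adding a thin layer of insulation will *increase* heat loss.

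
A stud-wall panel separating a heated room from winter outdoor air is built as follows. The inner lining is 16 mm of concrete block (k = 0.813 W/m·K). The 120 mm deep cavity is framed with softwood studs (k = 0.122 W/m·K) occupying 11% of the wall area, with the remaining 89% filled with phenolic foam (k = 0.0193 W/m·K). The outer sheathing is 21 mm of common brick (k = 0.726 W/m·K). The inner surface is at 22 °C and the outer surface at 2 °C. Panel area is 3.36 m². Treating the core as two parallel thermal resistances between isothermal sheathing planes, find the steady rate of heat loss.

Sheathing layers in series; stud and cavity paths in parallel between them.
R_inner = 0.016/(0.813×3.36) = 0.005857 K/W
R_stud  = 0.12/(0.122×0.11×3.36) = 2.661 K/W
R_cav   = 0.12/(0.0193×0.89×3.36) = 2.079 K/W
1/R_core = 1/R_stud + 1/R_cav → R_core = 1.167 K/W
R_outer = 0.021/(0.726×3.36) = 0.008609 K/W
R_total = 1.182 K/W
Q = ΔT/R_total = 20/1.182

Q ≈ 16.9 W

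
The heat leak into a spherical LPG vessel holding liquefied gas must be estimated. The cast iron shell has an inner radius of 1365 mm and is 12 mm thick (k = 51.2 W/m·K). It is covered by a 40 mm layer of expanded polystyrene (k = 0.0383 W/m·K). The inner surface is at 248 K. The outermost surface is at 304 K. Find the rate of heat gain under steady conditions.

Q ≈ 1310 W

Each spherical layer contributes R = (1/r_i − 1/r_o)/(4πk):
R_cast iron shell = (1/1.365 − 1/1.377)/(4π×51.2) = 9.923×10^-6 K/W
R_expanded polystyrene = (1/1.377 − 1/1.417)/(4π×0.0383) = 0.04259 K/W
R_total = 0.0426 K/W
Q = ΔT/R_total = 56/0.0426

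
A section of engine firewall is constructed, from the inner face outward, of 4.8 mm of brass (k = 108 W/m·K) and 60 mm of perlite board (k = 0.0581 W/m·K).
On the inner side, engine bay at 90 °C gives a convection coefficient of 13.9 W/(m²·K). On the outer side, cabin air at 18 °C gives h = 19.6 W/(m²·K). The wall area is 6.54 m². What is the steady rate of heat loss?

Q ≈ 407 W

Using the resistance-network approach (series):
R_inner film = 1/(h_i·A) = 1/(13.9×6.54) = 0.011 K/W
R_brass = L/(kA) = 0.0048/(108×6.54) = 6.796×10^-6 K/W
R_perlite board = L/(kA) = 0.06/(0.0581×6.54) = 0.1579 K/W
R_outer film = 1/(h_o·A) = 1/(19.6×6.54) = 0.007801 K/W
R_total = 0.1767 K/W
Q = ΔT / R_total = 72 / 0.1767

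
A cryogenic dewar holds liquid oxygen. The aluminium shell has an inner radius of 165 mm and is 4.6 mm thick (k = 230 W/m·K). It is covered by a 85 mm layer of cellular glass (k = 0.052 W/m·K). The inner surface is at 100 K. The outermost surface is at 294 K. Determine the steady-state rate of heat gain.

For a spherical shell R = (1/r₁ − 1/r₂)/(4πk); film R = 1/(h·4πr²). In series:
R_aluminium shell = (1/0.165 − 1/0.1696)/(4π×230) = 5.687×10^-5 K/W
R_cellular glass = (1/0.1696 − 1/0.2546)/(4π×0.052) = 3.012 K/W
R_total = 3.013 K/W
Q = ΔT/R_total = 194/3.013

Q ≈ 64.4 W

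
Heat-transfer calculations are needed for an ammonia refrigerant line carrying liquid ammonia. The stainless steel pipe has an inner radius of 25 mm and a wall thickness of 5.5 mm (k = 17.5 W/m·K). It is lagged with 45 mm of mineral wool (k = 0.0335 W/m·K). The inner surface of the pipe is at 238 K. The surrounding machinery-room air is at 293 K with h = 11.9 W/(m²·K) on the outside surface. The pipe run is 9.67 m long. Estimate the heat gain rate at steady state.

Q ≈ 119 W

Treating each annulus and film as a series resistance:
R_stainless steel pipe wall = ln(30.5/25)/(2π×17.5×9.67) = 1.87×10^-4 K/W
R_mineral wool = ln(75.5/30.5)/(2π×0.0335×9.67) = 0.4453 K/W
R_outer film = 1/(h_o·2πr_oL) = 1/(11.9×2π×0.0755×9.67) = 0.01832 K/W
R_total = 0.4638 K/W
Q = ΔT/R_total = 55/0.4638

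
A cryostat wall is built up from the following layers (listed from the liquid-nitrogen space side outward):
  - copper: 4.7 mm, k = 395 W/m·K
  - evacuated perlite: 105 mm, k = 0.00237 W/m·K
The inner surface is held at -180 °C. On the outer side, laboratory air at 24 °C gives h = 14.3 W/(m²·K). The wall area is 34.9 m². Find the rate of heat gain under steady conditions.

Thermal resistances in series:
R_copper = L/(kA) = 0.0047/(395×34.9) = 3.409×10^-7 K/W
R_evacuated perlite = L/(kA) = 0.105/(0.00237×34.9) = 1.269 K/W
R_outer film = 1/(h_o·A) = 1/(14.3×34.9) = 0.002004 K/W
R_total = 1.271 K/W
Q = ΔT / R_total = 204 / 1.271

Q ≈ 160 W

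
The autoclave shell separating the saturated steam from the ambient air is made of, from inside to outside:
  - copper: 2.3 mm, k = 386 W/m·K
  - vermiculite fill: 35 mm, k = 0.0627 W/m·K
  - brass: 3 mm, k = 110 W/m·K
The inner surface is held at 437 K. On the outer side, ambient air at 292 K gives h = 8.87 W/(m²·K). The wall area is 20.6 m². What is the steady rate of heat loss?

Q ≈ 4450 W

Model the wall as resistances in series:
R_copper = L/(kA) = 0.0023/(386×20.6) = 2.892×10^-7 K/W
R_vermiculite fill = L/(kA) = 0.035/(0.0627×20.6) = 0.0271 K/W
R_brass = L/(kA) = 0.003/(110×20.6) = 1.324×10^-6 K/W
R_outer film = 1/(h_o·A) = 1/(8.87×20.6) = 0.005473 K/W
R_total = 0.03257 K/W
Q = ΔT / R_total = 145 / 0.03257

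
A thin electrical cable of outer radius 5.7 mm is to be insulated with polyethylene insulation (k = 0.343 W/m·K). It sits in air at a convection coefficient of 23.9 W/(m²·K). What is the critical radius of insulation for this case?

For a cylinder r_cr = k/h = 0.343/23.9
r_cr = 14.4 mm; since the bare radius (5.7 mm) is below r_cr, adding a thin layer of insulation will *increase* heat loss.

r_cr ≈ 14.4 mm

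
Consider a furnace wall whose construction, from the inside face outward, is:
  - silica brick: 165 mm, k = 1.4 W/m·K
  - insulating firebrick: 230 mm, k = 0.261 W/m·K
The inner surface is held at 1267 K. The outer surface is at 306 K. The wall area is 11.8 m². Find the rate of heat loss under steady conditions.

Q ≈ 11400 W

Treating each layer as a thermal resistance in series:
R_silica brick = L/(kA) = 0.165/(1.4×11.8) = 0.009988 K/W
R_insulating firebrick = L/(kA) = 0.23/(0.261×11.8) = 0.07468 K/W
R_total = 0.08467 K/W
Q = ΔT / R_total = 961 / 0.08467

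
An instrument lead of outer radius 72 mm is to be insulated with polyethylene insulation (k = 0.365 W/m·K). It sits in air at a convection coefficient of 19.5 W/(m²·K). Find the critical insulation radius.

For a cylinder r_cr = k/h = 0.365/19.5
r_cr = 18.7 mm; since the bare radius (72 mm) is above r_cr, any added insulation will reduce heat loss.

r_cr ≈ 18.7 mm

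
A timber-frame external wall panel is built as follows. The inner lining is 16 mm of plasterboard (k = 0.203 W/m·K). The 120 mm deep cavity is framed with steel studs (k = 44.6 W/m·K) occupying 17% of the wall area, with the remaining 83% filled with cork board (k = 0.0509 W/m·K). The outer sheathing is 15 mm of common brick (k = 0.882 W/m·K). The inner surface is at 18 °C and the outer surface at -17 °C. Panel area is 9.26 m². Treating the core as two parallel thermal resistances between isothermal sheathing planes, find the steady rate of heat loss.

Sheathing layers in series; stud and cavity paths in parallel between them.
R_inner = 0.016/(0.203×9.26) = 0.008512 K/W
R_stud  = 0.12/(44.6×0.17×9.26) = 0.001709 K/W
R_cav   = 0.12/(0.0509×0.83×9.26) = 0.3067 K/W
1/R_core = 1/R_stud + 1/R_cav → R_core = 0.0017 K/W
R_outer = 0.015/(0.882×9.26) = 0.001837 K/W
R_total = 0.01205 K/W
Q = ΔT/R_total = 35/0.01205

Q ≈ 2910 W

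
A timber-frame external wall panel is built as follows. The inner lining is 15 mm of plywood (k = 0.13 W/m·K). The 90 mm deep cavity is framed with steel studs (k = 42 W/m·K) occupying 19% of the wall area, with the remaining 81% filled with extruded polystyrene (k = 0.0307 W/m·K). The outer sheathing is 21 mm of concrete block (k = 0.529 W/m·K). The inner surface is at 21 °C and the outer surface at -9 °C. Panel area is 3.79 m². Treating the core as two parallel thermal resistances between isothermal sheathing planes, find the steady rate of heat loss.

Q ≈ 684 W

Sheathing layers in series; stud and cavity paths in parallel between them.
R_inner = 0.015/(0.13×3.79) = 0.03044 K/W
R_stud  = 0.09/(42×0.19×3.79) = 0.002976 K/W
R_cav   = 0.09/(0.0307×0.81×3.79) = 0.9549 K/W
1/R_core = 1/R_stud + 1/R_cav → R_core = 0.002967 K/W
R_outer = 0.021/(0.529×3.79) = 0.01047 K/W
R_total = 0.04389 K/W
Q = ΔT/R_total = 30/0.04389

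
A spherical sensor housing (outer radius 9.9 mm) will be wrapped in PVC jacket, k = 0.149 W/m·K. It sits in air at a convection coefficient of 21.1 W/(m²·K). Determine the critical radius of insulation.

r_cr ≈ 14.1 mm

For a sphere r_cr = 2k/h = 2×0.149/21.1
r_cr = 14.1 mm; since the bare radius (9.9 mm) is below r_cr, adding a thin layer of insulation will *increase* heat loss.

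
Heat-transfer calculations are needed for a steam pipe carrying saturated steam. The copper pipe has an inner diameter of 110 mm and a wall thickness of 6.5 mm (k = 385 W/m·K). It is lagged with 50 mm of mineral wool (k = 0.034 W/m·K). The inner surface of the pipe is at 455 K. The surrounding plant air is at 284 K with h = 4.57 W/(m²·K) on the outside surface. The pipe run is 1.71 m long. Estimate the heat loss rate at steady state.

Q ≈ 94.4 W

Per-layer cylindrical resistances, series-summed:
R_copper pipe wall = ln(61.5/55)/(2π×385×1.71) = 2.7×10^-5 K/W
R_mineral wool = ln(111.5/61.5)/(2π×0.034×1.71) = 1.629 K/W
R_outer film = 1/(h_o·2πr_oL) = 1/(4.57×2π×0.1115×1.71) = 0.1827 K/W
R_total = 1.811 K/W
Q = ΔT/R_total = 171/1.811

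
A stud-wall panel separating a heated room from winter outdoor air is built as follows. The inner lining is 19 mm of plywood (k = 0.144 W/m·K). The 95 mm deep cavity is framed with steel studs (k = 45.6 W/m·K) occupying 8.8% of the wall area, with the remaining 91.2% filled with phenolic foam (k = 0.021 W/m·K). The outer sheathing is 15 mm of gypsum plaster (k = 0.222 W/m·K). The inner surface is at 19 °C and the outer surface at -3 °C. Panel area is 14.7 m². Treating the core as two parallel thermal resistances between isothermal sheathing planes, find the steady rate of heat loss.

Q ≈ 1450 W

Sheathing layers in series; stud and cavity paths in parallel between them.
R_inner = 0.019/(0.144×14.7) = 0.008976 K/W
R_stud  = 0.095/(45.6×0.088×14.7) = 0.00161 K/W
R_cav   = 0.095/(0.021×0.912×14.7) = 0.3374 K/W
1/R_core = 1/R_stud + 1/R_cav → R_core = 0.001603 K/W
R_outer = 0.015/(0.222×14.7) = 0.004596 K/W
R_total = 0.01518 K/W
Q = ΔT/R_total = 22/0.01518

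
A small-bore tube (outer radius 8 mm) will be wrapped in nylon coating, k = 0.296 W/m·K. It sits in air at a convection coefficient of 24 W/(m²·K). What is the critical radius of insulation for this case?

r_cr ≈ 12.3 mm

For a cylinder r_cr = k/h = 0.296/24
r_cr = 12.3 mm; since the bare radius (8 mm) is below r_cr, adding a thin layer of insulation will *increase* heat loss.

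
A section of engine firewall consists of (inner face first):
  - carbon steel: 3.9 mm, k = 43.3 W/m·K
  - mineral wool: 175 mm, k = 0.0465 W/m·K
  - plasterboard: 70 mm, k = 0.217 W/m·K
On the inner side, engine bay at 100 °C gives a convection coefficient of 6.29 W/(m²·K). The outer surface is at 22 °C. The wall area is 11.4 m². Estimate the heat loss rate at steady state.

Q ≈ 209 W

Model the wall as resistances in series:
R_inner film = 1/(h_i·A) = 1/(6.29×11.4) = 0.01395 K/W
R_carbon steel = L/(kA) = 0.0039/(43.3×11.4) = 7.901×10^-6 K/W
R_mineral wool = L/(kA) = 0.175/(0.0465×11.4) = 0.3301 K/W
R_plasterboard = L/(kA) = 0.07/(0.217×11.4) = 0.0283 K/W
R_total = 0.3724 K/W
Q = ΔT / R_total = 78 / 0.3724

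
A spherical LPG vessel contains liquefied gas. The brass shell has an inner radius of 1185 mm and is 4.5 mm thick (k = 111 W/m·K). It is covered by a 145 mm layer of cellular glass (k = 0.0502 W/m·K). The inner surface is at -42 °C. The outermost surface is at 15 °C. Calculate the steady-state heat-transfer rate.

Q ≈ 394 W

Spherical conduction: R = (1/r_in − 1/r_out)/(4πk) per layer; series-sum.
R_brass shell = (1/1.185 − 1/1.1895)/(4π×111) = 2.289×10^-6 K/W
R_cellular glass = (1/1.1895 − 1/1.3345)/(4π×0.0502) = 0.1448 K/W
R_total = 0.1448 K/W
Q = ΔT/R_total = 57/0.1448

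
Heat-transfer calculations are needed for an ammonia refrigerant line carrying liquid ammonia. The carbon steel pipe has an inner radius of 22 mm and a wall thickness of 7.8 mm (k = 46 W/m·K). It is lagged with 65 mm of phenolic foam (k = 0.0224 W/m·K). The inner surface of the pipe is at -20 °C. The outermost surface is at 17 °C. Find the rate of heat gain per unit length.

Treating each annulus and film as a series resistance:
R_carbon steel pipe wall = ln(29.8/22)/(2π×46×1) = 0.00105 K/W
R_phenolic foam = ln(94.8/29.8)/(2π×0.0224×1) = 8.222 K/W
R_total = 8.224 K/W
Q = ΔT/R_total = 37/8.224

q′ ≈ 4.5 W/m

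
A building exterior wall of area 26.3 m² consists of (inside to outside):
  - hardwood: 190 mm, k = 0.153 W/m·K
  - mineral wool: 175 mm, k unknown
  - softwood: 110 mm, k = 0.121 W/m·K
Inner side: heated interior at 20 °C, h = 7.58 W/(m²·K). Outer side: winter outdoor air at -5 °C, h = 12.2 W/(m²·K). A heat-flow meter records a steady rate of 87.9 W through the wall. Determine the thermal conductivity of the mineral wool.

k ≈ 0.0342 W/(m·K)

Using the resistance-network approach (series):
R_inner film = 1/(h_i·A) = 1/(7.58×26.3) = 0.005016 K/W
R_hardwood = L/(kA) = 0.19/(0.153×26.3) = 0.04722 K/W
R_softwood = L/(kA) = 0.11/(0.121×26.3) = 0.03457 K/W
R_outer film = 1/(h_o·A) = 1/(12.2×26.3) = 0.003117 K/W
Sum of known resistances R_other = 0.08992 K/W
Total R = ΔT/Q = 25/87.9 = 0.2844 K/W
R_mineral wool = R_total − R_other = 0.1945 K/W
k = L/(R·A) = 0.175/(0.1945×26.3)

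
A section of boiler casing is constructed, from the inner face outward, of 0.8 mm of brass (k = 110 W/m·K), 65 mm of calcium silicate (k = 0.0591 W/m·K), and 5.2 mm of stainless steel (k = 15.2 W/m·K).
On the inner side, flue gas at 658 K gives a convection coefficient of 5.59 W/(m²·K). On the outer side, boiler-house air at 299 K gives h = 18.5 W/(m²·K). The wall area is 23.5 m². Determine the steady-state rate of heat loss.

Using the resistance-network approach (series):
R_inner film = 1/(h_i·A) = 1/(5.59×23.5) = 0.007612 K/W
R_brass = L/(kA) = 0.0008/(110×23.5) = 3.095×10^-7 K/W
R_calcium silicate = L/(kA) = 0.065/(0.0591×23.5) = 0.0468 K/W
R_stainless steel = L/(kA) = 0.0052/(15.2×23.5) = 1.456×10^-5 K/W
R_outer film = 1/(h_o·A) = 1/(18.5×23.5) = 0.0023 K/W
R_total = 0.05673 K/W
Q = ΔT / R_total = 359 / 0.05673

Q ≈ 6330 W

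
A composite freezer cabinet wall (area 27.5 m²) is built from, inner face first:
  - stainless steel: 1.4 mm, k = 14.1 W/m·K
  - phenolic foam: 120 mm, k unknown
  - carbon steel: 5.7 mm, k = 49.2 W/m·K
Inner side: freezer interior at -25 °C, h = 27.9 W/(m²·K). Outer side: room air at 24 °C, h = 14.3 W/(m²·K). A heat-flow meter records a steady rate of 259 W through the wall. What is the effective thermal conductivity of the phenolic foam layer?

Using the resistance-network approach (series):
R_inner film = 1/(h_i·A) = 1/(27.9×27.5) = 0.001303 K/W
R_stainless steel = L/(kA) = 0.0014/(14.1×27.5) = 3.611×10^-6 K/W
R_carbon steel = L/(kA) = 0.0057/(49.2×27.5) = 4.213×10^-6 K/W
R_outer film = 1/(h_o·A) = 1/(14.3×27.5) = 0.002543 K/W
Sum of known resistances R_other = 0.003854 K/W
Total R = ΔT/Q = 49/259 = 0.1892 K/W
R_phenolic foam = R_total − R_other = 0.1853 K/W
k = L/(R·A) = 0.12/(0.1853×27.5)

k ≈ 0.0235 W/(m·K)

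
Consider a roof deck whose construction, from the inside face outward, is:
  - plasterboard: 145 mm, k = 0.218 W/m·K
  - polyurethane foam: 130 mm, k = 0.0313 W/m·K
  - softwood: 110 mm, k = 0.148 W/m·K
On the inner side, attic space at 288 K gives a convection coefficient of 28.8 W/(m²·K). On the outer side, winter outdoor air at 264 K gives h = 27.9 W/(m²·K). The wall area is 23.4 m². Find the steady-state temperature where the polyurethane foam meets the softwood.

T ≈ 267 K

Treating each layer as a thermal resistance in series:
R_inner film = 1/(h_i·A) = 1/(28.8×23.4) = 0.001484 K/W
R_plasterboard = L/(kA) = 0.145/(0.218×23.4) = 0.02842 K/W
R_polyurethane foam = L/(kA) = 0.13/(0.0313×23.4) = 0.1775 K/W
R_softwood = L/(kA) = 0.11/(0.148×23.4) = 0.03176 K/W
R_outer film = 1/(h_o·A) = 1/(27.9×23.4) = 0.001532 K/W
R_total = 0.2407 K/W;  Q = ΔT/R_total = 24/0.2407 = 99.71 W
T_interface = T_inner − Q·ΣR(inner→interface) = 288 − 99.7×0.2074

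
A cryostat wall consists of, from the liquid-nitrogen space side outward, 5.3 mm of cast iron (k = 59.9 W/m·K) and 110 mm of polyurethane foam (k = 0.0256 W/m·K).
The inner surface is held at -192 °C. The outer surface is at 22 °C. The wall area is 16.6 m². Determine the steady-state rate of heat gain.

Q ≈ 827 W

Series thermal resistances:
R_cast iron = L/(kA) = 0.0053/(59.9×16.6) = 5.33×10^-6 K/W
R_polyurethane foam = L/(kA) = 0.11/(0.0256×16.6) = 0.2588 K/W
R_total = 0.2589 K/W
Q = ΔT / R_total = 214 / 0.2589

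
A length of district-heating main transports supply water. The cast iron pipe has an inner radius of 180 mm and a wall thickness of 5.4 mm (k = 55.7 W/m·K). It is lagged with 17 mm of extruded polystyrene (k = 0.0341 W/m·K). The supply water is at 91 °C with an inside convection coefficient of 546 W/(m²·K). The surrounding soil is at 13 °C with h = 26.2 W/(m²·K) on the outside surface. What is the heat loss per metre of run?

q′ ≈ 177 W/m

For a radial system each layer contributes R = ln(r_out/r_in)/(2πkL); films add R = 1/(hA).
R_inner film = 1/(h_i·2πr₁L) = 1/(546×2π×0.18×1) = 0.001619 K/W
R_cast iron pipe wall = ln(185.4/180)/(2π×55.7×1) = 8.446×10^-5 K/W
R_extruded polystyrene = ln(202.4/185.4)/(2π×0.0341×1) = 0.4095 K/W
R_outer film = 1/(h_o·2πr_oL) = 1/(26.2×2π×0.2024×1) = 0.03001 K/W
R_total = 0.4412 K/W
Q = ΔT/R_total = 78/0.4412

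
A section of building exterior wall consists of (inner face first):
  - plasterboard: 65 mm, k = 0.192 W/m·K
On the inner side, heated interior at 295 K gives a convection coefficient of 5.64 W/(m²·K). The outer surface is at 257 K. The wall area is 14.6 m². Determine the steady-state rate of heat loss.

Series thermal resistances:
R_inner film = 1/(h_i·A) = 1/(5.64×14.6) = 0.01214 K/W
R_plasterboard = L/(kA) = 0.065/(0.192×14.6) = 0.02319 K/W
R_total = 0.03533 K/W
Q = ΔT / R_total = 38 / 0.03533

Q ≈ 1080 W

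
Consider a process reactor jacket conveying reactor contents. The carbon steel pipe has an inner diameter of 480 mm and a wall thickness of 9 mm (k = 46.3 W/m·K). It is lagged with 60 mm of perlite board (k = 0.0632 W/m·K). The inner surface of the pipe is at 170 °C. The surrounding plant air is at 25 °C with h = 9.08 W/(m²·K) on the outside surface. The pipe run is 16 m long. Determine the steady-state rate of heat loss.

Treating each annulus and film as a series resistance:
R_carbon steel pipe wall = ln(249/240)/(2π×46.3×16) = 7.909×10^-6 K/W
R_perlite board = ln(309/249)/(2π×0.0632×16) = 0.03398 K/W
R_outer film = 1/(h_o·2πr_oL) = 1/(9.08×2π×0.309×16) = 0.003545 K/W
R_total = 0.03753 K/W
Q = ΔT/R_total = 145/0.03753

Q ≈ 3860 W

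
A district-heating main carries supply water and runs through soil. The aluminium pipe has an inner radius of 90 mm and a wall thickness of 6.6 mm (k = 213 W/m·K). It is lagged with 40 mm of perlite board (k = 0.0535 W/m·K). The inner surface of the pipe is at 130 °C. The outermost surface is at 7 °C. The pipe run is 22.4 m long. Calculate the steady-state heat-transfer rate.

Per-layer cylindrical resistances, series-summed:
R_aluminium pipe wall = ln(96.6/90)/(2π×213×22.4) = 2.361×10^-6 K/W
R_perlite board = ln(136.6/96.6)/(2π×0.0535×22.4) = 0.04601 K/W
R_total = 0.04602 K/W
Q = ΔT/R_total = 123/0.04602

Q ≈ 2670 W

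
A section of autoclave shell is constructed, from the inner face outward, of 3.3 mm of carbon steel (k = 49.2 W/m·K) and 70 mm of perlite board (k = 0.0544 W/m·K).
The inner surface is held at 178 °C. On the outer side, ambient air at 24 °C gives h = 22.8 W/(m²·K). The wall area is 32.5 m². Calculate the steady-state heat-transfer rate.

Q ≈ 3760 W

Thermal resistances in series:
R_carbon steel = L/(kA) = 0.0033/(49.2×32.5) = 2.064×10^-6 K/W
R_perlite board = L/(kA) = 0.07/(0.0544×32.5) = 0.03959 K/W
R_outer film = 1/(h_o·A) = 1/(22.8×32.5) = 0.00135 K/W
R_total = 0.04094 K/W
Q = ΔT / R_total = 154 / 0.04094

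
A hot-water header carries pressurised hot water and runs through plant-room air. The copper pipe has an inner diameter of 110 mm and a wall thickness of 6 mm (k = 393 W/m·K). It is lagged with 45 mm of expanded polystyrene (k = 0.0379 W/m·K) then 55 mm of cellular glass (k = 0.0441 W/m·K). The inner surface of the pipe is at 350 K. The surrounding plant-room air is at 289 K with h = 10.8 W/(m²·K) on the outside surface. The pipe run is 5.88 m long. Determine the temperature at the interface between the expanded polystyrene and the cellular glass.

For a radial system each layer contributes R = ln(r_out/r_in)/(2πkL); films add R = 1/(hA).
R_copper pipe wall = ln(61/55)/(2π×393×5.88) = 7.131×10^-6 K/W
R_expanded polystyrene = ln(106/61)/(2π×0.0379×5.88) = 0.3946 K/W
R_cellular glass = ln(161/106)/(2π×0.0441×5.88) = 0.2565 K/W
R_outer film = 1/(h_o·2πr_oL) = 1/(10.8×2π×0.161×5.88) = 0.01557 K/W
R_total = 0.6667 K/W
Q = ΔT/R_total = 61/0.6667
Q = 91.5 W
T_interface = T_inner − Q·ΣR(inner→interface) = 350 − 91.5×0.3946

T ≈ 314 K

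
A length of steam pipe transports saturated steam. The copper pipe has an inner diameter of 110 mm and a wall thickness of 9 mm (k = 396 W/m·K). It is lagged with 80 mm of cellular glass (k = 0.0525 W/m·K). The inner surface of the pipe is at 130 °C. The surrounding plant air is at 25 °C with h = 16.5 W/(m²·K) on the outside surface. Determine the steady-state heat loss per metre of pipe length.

Cylindrical conduction, so R = ln(r₂/r₁)/(2πkL) per layer, in series:
R_copper pipe wall = ln(64/55)/(2π×396×1) = 6.091×10^-5 K/W
R_cellular glass = ln(144/64)/(2π×0.0525×1) = 2.458 K/W
R_outer film = 1/(h_o·2πr_oL) = 1/(16.5×2π×0.144×1) = 0.06698 K/W
R_total = 2.525 K/W
Q = ΔT/R_total = 105/2.525

q′ ≈ 41.6 W/m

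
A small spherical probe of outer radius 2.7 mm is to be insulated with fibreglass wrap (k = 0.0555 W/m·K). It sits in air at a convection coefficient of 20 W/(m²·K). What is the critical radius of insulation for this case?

r_cr ≈ 5.55 mm

For a sphere r_cr = 2k/h = 2×0.0555/20
r_cr = 5.55 mm; since the bare radius (2.7 mm) is below r_cr, adding a thin layer of insulation will *increase* heat loss.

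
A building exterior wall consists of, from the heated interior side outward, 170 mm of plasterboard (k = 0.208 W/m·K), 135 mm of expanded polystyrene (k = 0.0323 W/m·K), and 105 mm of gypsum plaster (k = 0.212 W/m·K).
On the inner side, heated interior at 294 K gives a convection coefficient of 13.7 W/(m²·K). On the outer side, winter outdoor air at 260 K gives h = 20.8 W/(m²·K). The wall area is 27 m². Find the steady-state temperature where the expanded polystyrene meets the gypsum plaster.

Using the resistance-network approach (series):
R_inner film = 1/(h_i·A) = 1/(13.7×27) = 0.002703 K/W
R_plasterboard = L/(kA) = 0.17/(0.208×27) = 0.03027 K/W
R_expanded polystyrene = L/(kA) = 0.135/(0.0323×27) = 0.1548 K/W
R_gypsum plaster = L/(kA) = 0.105/(0.212×27) = 0.01834 K/W
R_outer film = 1/(h_o·A) = 1/(20.8×27) = 0.001781 K/W
R_total = 0.2079 K/W;  Q = ΔT/R_total = 34/0.2079 = 163.5 W
T_interface = T_inner − Q·ΣR(inner→interface) = 294 − 164×0.1878

T ≈ 263 K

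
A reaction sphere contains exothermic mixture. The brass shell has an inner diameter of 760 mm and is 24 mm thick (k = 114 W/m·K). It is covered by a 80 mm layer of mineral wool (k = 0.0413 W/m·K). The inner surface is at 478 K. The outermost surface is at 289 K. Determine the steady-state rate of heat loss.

Q ≈ 240 W

Radial (spherical) resistances in series:
R_brass shell = (1/0.38 − 1/0.404)/(4π×114) = 1.091×10^-4 K/W
R_mineral wool = (1/0.404 − 1/0.484)/(4π×0.0413) = 0.7883 K/W
R_total = 0.7884 K/W
Q = ΔT/R_total = 189/0.7884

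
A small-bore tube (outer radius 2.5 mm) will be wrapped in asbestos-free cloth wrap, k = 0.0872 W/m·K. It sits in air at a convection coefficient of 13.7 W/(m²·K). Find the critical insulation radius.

r_cr ≈ 6.36 mm

For a cylinder r_cr = k/h = 0.0872/13.7
r_cr = 6.36 mm; since the bare radius (2.5 mm) is below r_cr, adding a thin layer of insulation will *increase* heat loss.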